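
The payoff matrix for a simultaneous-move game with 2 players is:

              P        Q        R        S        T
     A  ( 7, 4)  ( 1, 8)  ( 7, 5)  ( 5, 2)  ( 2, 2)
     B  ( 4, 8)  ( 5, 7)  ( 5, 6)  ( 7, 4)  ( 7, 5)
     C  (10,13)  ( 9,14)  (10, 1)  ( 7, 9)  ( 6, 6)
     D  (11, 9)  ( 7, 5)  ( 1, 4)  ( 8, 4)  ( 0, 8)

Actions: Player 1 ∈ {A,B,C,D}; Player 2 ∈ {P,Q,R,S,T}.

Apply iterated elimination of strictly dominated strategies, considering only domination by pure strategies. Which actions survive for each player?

IESDS → P1:{C,D} P2:{P,Q}

P1 drop A (C beats it: P:10>7 Q:9>1 R:10>7 S:7>5 T:6>2)
P2 drop R (P beats it: B:8>6 C:13>1 D:9>4)
P2 drop S (P beats it: B:8>4 C:13>9 D:9>4)
P2 drop T (P beats it: B:8>5 C:13>6 D:9>8)
P1 drop B (C beats it: P:10>4 Q:9>5)
P1→{C,D} P2→{P,Q}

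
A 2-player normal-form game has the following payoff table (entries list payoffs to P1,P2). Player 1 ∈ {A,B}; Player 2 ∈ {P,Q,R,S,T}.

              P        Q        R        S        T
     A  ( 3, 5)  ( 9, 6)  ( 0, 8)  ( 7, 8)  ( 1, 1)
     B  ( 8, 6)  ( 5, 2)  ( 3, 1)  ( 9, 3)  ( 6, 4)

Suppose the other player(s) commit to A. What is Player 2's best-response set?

BR_2 = {R,S}

u_2(P vs A) = 5
u_2(Q vs A) = 6
u_2(R vs A) = 8
u_2(S vs A) = 8
u_2(T vs A) = 1
max payoff 8 at {R,S}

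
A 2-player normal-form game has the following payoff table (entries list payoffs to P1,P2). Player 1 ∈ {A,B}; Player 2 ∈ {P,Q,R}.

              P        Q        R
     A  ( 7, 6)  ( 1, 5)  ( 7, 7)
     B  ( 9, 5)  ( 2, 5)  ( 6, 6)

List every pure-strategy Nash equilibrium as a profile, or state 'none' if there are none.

(A,P): not NE [P1→B gives 9>7; P2→R gives 7>6]
(A,Q): not NE [P1→B gives 2>1; P2→R gives 7>5]
(A,R): NE
(B,P): not NE [P2→R gives 6>5]
(B,Q): not NE [P2→R gives 6>5]
(B,R): not NE [P1→A gives 7>6]

NE set: (A,R)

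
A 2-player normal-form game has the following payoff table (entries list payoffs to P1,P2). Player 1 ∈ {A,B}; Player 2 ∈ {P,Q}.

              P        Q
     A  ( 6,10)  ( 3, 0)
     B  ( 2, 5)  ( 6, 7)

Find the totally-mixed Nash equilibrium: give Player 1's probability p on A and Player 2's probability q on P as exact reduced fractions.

P1 mixes 1/6 on A; P2 mixes 3/7 on P

P1 indiff ⇒ q·6+(1-q)·3 = q·2+(1-q)·6 ⇒ q(4) = (1-q)(3) ⇒ q = 3/7
P2 indiff ⇒ p·10+(1-p)·5 = p·0+(1-p)·7 ⇒ p(10) = (1-p)(2) ⇒ p = 1/6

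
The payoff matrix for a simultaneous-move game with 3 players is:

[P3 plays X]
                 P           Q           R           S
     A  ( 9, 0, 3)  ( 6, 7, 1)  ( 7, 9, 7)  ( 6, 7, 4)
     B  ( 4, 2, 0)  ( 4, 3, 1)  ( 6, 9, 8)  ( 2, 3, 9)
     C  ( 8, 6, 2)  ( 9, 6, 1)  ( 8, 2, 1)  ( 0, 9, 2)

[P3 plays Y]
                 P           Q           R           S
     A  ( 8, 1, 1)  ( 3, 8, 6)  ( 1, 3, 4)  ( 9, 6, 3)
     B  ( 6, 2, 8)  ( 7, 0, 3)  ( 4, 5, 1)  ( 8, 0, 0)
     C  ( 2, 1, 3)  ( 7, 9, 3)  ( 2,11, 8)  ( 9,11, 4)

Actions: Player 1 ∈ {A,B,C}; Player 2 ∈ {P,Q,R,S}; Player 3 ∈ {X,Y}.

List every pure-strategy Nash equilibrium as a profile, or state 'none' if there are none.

PSNE = {(C,S,Y)}

(A,P,X): not NE [P2→R gives 9>0]
(A,P,Y): not NE [P2→Q gives 8>1; P3→X gives 3>1]
(A,Q,X): not NE [P1→C gives 9>6; P2→R gives 9>7; P3→Y gives 6>1]
(A,Q,Y): not NE [P1→C gives 7>3]
(A,R,X): not NE [P1→C gives 8>7]
(A,R,Y): not NE [P1→B gives 4>1; P2→Q gives 8>3; P3→X gives 7>4]
(A,S,X): not NE [P2→R gives 9>7]
(A,S,Y): not NE [P2→Q gives 8>6; P3→X gives 4>3]
(B,P,X): not NE [P1→A gives 9>4; P2→R gives 9>2; P3→Y gives 8>0]
(B,P,Y): not NE [P1→A gives 8>6; P2→R gives 5>2]
(B,Q,X): not NE [P1→C gives 9>4; P2→R gives 9>3; P3→Y gives 3>1]
(B,Q,Y): not NE [P2→R gives 5>0]
(B,R,X): not NE [P1→C gives 8>6]
(B,R,Y): not NE [P3→X gives 8>1]
(B,S,X): not NE [P1→A gives 6>2; P2→R gives 9>3]
(B,S,Y): not NE [P1→C gives 9>8; P2→R gives 5>0; P3→X gives 9>0]
(C,P,X): not NE [P1→A gives 9>8; P2→S gives 9>6; P3→Y gives 3>2]
(C,P,Y): not NE [P1→A gives 8>2; P2→S gives 11>1]
(C,Q,X): not NE [P2→S gives 9>6; P3→Y gives 3>1]
(C,Q,Y): not NE [P2→S gives 11>9]
(C,R,X): not NE [P2→S gives 9>2; P3→Y gives 8>1]
(C,R,Y): not NE [P1→B gives 4>2]
(C,S,X): not NE [P1→A gives 6>0; P3→Y gives 4>2]
(C,S,Y): NE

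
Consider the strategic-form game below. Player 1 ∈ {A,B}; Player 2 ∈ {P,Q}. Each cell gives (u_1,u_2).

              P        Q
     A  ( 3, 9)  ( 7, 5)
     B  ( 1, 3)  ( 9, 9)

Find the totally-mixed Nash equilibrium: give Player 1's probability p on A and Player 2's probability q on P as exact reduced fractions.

(p,q) = (3/5, 1/2)

P1 indiff ⇒ q·3+(1-q)·7 = q·1+(1-q)·9 ⇒ q(2) = (1-q)(2) ⇒ q = 1/2
P2 indiff ⇒ p·9+(1-p)·3 = p·5+(1-p)·9 ⇒ p(4) = (1-p)(6) ⇒ p = 3/5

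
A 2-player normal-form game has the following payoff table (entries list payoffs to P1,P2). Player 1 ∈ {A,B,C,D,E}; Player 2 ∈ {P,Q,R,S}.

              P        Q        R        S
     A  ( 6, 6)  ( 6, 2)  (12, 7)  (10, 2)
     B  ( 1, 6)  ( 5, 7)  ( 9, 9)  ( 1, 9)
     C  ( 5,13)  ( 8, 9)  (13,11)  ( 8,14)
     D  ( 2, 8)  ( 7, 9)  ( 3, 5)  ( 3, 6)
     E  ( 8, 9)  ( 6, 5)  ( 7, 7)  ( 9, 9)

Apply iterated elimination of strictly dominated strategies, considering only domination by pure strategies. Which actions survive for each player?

Survivors P1:{A,C,E} P2:{P,R,S}

P1 drop B (A beats it: P:6>1 Q:6>5 R:12>9 S:10>1)
P1 drop D (C beats it: P:5>2 Q:8>7 R:13>3 S:8>3)
P2 drop Q (P beats it: A:6>2 C:13>9 E:9>5)
P1→{A,C,E} P2→{P,R,S}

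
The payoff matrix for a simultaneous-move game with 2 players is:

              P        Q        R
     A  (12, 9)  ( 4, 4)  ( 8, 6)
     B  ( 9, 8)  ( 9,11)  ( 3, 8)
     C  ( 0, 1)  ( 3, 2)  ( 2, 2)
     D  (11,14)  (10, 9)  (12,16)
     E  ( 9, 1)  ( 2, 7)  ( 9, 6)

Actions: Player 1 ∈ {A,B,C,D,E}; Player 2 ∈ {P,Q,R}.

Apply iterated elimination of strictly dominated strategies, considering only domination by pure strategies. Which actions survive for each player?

P1 drop B (D beats it: P:11>9 Q:10>9 R:12>3)
P1 drop C (A beats it: P:12>0 Q:4>3 R:8>2)
P1 drop E (D beats it: P:11>9 Q:10>2 R:12>9)
P2 drop Q (P beats it: A:9>4 D:14>9)
P1→{A,D} P2→{P,R}

Survivors P1:{A,D} P2:{P,R}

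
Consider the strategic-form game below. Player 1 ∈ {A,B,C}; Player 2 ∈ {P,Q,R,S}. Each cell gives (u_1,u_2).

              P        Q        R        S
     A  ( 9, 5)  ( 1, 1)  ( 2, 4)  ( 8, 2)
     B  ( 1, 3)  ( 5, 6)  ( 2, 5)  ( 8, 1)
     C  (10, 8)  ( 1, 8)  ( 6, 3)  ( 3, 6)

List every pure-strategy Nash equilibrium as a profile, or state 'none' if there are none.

(A,P): not NE [P1→C gives 10>9]
(A,Q): not NE [P1→B gives 5>1; P2→P gives 5>1]
(A,R): not NE [P1→C gives 6>2; P2→P gives 5>4]
(A,S): not NE [P2→P gives 5>2]
(B,P): not NE [P1→C gives 10>1; P2→Q gives 6>3]
(B,Q): NE
(B,R): not NE [P1→C gives 6>2; P2→Q gives 6>5]
(B,S): not NE [P2→Q gives 6>1]
(C,P): NE
(C,Q): not NE [P1→B gives 5>1]
(C,R): not NE [P2→Q gives 8>3]
(C,S): not NE [P1→B gives 8>3; P2→Q gives 8>6]

Nash profiles: (B,Q), (C,P)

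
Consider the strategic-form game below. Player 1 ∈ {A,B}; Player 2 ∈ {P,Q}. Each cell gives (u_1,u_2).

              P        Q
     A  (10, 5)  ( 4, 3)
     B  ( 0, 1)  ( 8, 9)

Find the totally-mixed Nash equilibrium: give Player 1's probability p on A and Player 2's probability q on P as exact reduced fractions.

p=4/5, q=2/7

P1 indiff ⇒ q·10+(1-q)·4 = q·0+(1-q)·8 ⇒ q(10) = (1-q)(4) ⇒ q = 2/7
P2 indiff ⇒ p·5+(1-p)·1 = p·3+(1-p)·9 ⇒ p(2) = (1-p)(8) ⇒ p = 4/5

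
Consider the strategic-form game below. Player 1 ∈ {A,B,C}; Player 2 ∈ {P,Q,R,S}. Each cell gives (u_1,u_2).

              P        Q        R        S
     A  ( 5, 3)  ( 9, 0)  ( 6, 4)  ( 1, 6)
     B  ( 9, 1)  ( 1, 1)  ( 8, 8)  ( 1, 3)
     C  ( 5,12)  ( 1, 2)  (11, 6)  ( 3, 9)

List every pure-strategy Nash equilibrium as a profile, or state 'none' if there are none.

No pure NE.

(A,P): not NE [P1→B gives 9>5; P2→S gives 6>3]
(A,Q): not NE [P2→S gives 6>0]
(A,R): not NE [P1→C gives 11>6; P2→S gives 6>4]
(A,S): not NE [P1→C gives 3>1]
(B,P): not NE [P2→R gives 8>1]
(B,Q): not NE [P1→A gives 9>1; P2→R gives 8>1]
(B,R): not NE [P1→C gives 11>8]
(B,S): not NE [P1→C gives 3>1; P2→R gives 8>3]
(C,P): not NE [P1→B gives 9>5]
(C,Q): not NE [P1→A gives 9>1; P2→P gives 12>2]
(C,R): not NE [P2→P gives 12>6]
(C,S): not NE [P2→P gives 12>9]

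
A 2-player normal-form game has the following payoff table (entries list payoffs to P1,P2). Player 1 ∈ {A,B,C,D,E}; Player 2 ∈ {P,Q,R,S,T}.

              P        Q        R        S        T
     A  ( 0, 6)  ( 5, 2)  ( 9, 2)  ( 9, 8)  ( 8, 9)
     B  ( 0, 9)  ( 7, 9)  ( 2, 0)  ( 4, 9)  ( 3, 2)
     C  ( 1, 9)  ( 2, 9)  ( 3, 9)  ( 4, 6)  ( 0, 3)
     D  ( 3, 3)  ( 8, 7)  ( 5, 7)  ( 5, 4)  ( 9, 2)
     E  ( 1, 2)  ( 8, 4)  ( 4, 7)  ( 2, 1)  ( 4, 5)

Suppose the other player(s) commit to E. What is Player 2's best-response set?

u_2(P vs E) = 2
u_2(Q vs E) = 4
u_2(R vs E) = 7
u_2(S vs E) = 1
u_2(T vs E) = 5
max payoff 7 at {R}

argmax u_2 = {R}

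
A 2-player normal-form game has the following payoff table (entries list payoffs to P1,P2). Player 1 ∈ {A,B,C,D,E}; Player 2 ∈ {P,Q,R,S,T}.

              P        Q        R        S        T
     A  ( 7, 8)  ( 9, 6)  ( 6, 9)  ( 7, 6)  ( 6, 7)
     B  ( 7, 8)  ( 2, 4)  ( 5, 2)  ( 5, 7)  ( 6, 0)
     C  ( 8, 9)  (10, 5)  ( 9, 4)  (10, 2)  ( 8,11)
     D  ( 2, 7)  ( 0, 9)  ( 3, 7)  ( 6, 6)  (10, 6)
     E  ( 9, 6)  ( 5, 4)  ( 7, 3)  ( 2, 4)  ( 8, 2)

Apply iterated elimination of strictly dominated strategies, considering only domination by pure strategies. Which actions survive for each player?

P1 drop A (C beats it: P:8>7 Q:10>9 R:9>6 S:10>7 T:8>6)
P1 drop B (C beats it: P:8>7 Q:10>2 R:9>5 S:10>5 T:8>6)
P2 drop R (Q beats it: C:5>4 D:9>7 E:4>3)
P2 drop S (P beats it: C:9>2 D:7>6 E:6>4)
P1→{C,D,E} P2→{P,Q,T}

Remaining: P1:{C,D,E} P2:{P,Q,T}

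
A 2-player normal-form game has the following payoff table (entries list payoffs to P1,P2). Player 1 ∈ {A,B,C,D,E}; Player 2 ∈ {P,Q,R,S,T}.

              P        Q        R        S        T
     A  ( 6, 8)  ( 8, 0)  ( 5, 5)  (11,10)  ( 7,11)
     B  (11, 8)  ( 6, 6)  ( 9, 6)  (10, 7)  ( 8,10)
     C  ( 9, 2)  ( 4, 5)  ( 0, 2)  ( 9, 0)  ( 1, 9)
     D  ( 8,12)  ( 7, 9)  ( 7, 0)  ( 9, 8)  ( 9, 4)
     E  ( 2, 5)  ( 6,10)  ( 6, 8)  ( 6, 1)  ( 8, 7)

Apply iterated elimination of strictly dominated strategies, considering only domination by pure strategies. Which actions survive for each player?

Survivors P1:{A,B,D} P2:{P,S,T}

P1 drop C (B beats it: P:11>9 Q:6>4 R:9>0 S:10>9 T:8>1)
P1 drop E (D beats it: P:8>2 Q:7>6 R:7>6 S:9>6 T:9>8)
P2 drop Q (P beats it: A:8>0 B:8>6 D:12>9)
P2 drop R (P beats it: A:8>5 B:8>6 D:12>0)
P1→{A,B,D} P2→{P,S,T}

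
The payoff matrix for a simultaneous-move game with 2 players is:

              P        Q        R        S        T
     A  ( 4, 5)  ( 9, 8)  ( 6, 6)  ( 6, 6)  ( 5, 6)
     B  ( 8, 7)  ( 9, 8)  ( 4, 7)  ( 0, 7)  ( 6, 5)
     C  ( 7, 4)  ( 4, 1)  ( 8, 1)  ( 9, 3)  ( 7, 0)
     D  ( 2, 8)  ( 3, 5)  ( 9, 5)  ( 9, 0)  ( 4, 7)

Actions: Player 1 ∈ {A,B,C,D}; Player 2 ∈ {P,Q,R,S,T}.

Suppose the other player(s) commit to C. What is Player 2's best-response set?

argmax u_2 = {P}

u_2(P vs C) = 4
u_2(Q vs C) = 1
u_2(R vs C) = 1
u_2(S vs C) = 3
u_2(T vs C) = 0
max payoff 4 at {P}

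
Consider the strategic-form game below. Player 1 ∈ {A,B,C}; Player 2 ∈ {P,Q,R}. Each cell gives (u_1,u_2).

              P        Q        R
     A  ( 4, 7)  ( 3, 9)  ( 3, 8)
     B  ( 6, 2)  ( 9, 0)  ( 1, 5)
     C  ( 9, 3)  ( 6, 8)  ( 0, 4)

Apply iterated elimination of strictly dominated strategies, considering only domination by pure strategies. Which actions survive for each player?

P2 drop P (R beats it: A:8>7 B:5>2 C:4>3)
P1 drop C (B beats it: Q:9>6 R:1>0)
P1→{A,B} P2→{Q,R}

Survivors P1:{A,B} P2:{Q,R}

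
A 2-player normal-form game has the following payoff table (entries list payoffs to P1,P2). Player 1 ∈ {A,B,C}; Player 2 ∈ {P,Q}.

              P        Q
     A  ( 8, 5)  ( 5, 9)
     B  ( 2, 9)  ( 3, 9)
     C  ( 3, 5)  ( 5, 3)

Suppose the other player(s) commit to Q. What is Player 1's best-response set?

P1 best: {A,C}

u_1(A vs Q) = 5
u_1(B vs Q) = 3
u_1(C vs Q) = 5
max payoff 5 at {A,C}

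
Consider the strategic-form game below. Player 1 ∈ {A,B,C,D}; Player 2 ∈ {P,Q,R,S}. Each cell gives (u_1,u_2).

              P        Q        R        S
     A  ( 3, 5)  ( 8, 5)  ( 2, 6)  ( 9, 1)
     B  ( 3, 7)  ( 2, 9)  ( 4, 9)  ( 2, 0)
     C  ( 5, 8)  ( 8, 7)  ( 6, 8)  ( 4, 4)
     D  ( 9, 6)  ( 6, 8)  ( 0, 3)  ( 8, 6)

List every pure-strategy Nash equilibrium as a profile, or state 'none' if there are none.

PSNE = {(C,R)}

(A,P): not NE [P1→D gives 9>3; P2→R gives 6>5]
(A,Q): not NE [P2→R gives 6>5]
(A,R): not NE [P1→C gives 6>2]
(A,S): not NE [P2→R gives 6>1]
(B,P): not NE [P1→D gives 9>3; P2→R gives 9>7]
(B,Q): not NE [P1→C gives 8>2]
(B,R): not NE [P1→C gives 6>4]
(B,S): not NE [P1→A gives 9>2; P2→R gives 9>0]
(C,P): not NE [P1→D gives 9>5]
(C,Q): not NE [P2→R gives 8>7]
(C,R): NE
(C,S): not NE [P1→A gives 9>4; P2→R gives 8>4]
(D,P): not NE [P2→Q gives 8>6]
(D,Q): not NE [P1→C gives 8>6]
(D,R): not NE [P1→C gives 6>0; P2→Q gives 8>3]
(D,S): not NE [P1→A gives 9>8; P2→Q gives 8>6]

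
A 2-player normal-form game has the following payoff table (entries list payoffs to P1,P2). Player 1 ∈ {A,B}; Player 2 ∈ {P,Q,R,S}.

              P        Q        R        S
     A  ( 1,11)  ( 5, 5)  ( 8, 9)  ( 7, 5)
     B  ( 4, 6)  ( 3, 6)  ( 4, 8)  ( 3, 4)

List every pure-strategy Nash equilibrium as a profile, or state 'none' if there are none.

No pure NE.

(A,P): not NE [P1→B gives 4>1]
(A,Q): not NE [P2→P gives 11>5]
(A,R): not NE [P2→P gives 11>9]
(A,S): not NE [P2→P gives 11>5]
(B,P): not NE [P2→R gives 8>6]
(B,Q): not NE [P1→A gives 5>3; P2→R gives 8>6]
(B,R): not NE [P1→A gives 8>4]
(B,S): not NE [P1→A gives 7>3; P2→R gives 8>4]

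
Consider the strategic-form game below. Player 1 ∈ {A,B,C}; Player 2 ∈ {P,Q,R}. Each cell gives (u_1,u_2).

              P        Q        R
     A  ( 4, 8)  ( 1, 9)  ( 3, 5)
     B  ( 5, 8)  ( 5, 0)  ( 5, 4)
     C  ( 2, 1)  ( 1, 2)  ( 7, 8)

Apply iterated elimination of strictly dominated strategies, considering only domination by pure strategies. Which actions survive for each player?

Remaining: P1:{B,C} P2:{P,R}

P1 drop A (B beats it: P:5>4 Q:5>1 R:5>3)
P2 drop Q (R beats it: B:4>0 C:8>2)
P1→{B,C} P2→{P,R}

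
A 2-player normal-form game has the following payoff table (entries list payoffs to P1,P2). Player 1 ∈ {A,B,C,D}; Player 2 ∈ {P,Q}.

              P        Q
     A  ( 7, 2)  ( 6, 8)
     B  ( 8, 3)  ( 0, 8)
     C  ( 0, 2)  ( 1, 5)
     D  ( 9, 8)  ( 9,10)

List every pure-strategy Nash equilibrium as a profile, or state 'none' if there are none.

NE set: (D,Q)

(A,P): not NE [P1→D gives 9>7; P2→Q gives 8>2]
(A,Q): not NE [P1→D gives 9>6]
(B,P): not NE [P1→D gives 9>8; P2→Q gives 8>3]
(B,Q): not NE [P1→D gives 9>0]
(C,P): not NE [P1→D gives 9>0; P2→Q gives 5>2]
(C,Q): not NE [P1→D gives 9>1]
(D,P): not NE [P2→Q gives 10>8]
(D,Q): NE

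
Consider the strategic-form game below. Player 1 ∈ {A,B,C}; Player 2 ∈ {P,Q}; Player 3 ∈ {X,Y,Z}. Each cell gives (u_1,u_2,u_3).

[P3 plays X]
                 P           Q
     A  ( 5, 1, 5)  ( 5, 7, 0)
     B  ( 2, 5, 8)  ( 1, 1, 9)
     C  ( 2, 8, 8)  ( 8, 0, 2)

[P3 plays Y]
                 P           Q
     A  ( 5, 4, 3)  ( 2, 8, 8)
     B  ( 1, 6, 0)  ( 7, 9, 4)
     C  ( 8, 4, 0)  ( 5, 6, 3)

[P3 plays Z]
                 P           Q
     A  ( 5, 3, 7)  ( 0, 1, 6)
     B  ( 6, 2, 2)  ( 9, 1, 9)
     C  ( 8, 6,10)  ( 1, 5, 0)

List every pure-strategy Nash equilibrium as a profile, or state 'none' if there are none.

(A,P,X): not NE [P2→Q gives 7>1; P3→Z gives 7>5]
(A,P,Y): not NE [P1→C gives 8>5; P2→Q gives 8>4; P3→Z gives 7>3]
(A,P,Z): not NE [P1→C gives 8>5]
(A,Q,X): not NE [P1→C gives 8>5; P3→Y gives 8>0]
(A,Q,Y): not NE [P1→B gives 7>2]
(A,Q,Z): not NE [P1→B gives 9>0; P2→P gives 3>1; P3→Y gives 8>6]
(B,P,X): not NE [P1→A gives 5>2]
(B,P,Y): not NE [P1→C gives 8>1; P2→Q gives 9>6; P3→X gives 8>0]
(B,P,Z): not NE [P1→C gives 8>6; P3→X gives 8>2]
(B,Q,X): not NE [P1→C gives 8>1; P2→P gives 5>1]
(B,Q,Y): not NE [P3→Z gives 9>4]
(B,Q,Z): not NE [P2→P gives 2>1]
(C,P,X): not NE [P1→A gives 5>2; P3→Z gives 10>8]
(C,P,Y): not NE [P2→Q gives 6>4; P3→Z gives 10>0]
(C,P,Z): NE
(C,Q,X): not NE [P2→P gives 8>0; P3→Y gives 3>2]
(C,Q,Y): not NE [P1→B gives 7>5]
(C,Q,Z): not NE [P1→B gives 9>1; P2→P gives 6>5; P3→Y gives 3>0]

Nash profiles: (C,P,Z)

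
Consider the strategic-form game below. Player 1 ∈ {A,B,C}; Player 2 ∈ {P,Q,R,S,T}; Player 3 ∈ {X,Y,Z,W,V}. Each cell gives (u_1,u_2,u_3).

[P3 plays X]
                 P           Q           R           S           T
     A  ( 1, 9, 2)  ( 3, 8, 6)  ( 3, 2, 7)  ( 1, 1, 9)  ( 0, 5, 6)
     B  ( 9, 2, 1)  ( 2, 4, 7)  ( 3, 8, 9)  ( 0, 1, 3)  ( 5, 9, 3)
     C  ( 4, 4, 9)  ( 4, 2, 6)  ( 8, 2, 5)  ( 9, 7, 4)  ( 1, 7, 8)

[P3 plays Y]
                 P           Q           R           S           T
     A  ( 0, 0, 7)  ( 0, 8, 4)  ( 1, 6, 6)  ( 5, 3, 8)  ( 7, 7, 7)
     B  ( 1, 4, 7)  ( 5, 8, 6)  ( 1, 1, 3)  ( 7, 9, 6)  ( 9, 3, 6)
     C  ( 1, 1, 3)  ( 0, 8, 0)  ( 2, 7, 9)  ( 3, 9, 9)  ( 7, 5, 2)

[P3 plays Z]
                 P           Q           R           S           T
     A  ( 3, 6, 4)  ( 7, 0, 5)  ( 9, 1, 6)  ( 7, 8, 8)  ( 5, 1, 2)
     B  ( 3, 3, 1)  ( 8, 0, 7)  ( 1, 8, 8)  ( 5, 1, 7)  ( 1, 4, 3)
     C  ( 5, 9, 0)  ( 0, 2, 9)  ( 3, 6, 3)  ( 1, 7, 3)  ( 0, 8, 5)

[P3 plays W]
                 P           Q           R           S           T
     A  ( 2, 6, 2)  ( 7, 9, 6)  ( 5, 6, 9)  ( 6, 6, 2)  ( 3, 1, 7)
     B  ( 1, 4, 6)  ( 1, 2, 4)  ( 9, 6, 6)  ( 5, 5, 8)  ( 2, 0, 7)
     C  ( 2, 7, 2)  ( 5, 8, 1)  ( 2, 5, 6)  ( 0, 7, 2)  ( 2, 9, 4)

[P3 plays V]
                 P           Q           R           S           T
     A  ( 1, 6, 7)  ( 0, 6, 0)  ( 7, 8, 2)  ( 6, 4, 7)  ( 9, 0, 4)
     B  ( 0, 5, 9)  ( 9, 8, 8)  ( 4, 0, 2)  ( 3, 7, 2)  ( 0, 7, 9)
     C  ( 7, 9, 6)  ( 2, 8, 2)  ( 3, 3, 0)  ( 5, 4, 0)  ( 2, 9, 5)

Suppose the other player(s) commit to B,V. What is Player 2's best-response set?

u_2(P vs B,V) = 5
u_2(Q vs B,V) = 8
u_2(R vs B,V) = 0
u_2(S vs B,V) = 7
u_2(T vs B,V) = 7
max payoff 8 at {Q}

P2 best: {Q}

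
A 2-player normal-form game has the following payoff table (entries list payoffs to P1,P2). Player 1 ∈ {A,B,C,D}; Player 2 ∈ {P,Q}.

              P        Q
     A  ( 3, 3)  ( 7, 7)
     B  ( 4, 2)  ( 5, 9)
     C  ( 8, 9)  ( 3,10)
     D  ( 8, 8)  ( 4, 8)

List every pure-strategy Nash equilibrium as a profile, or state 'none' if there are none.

Nash profiles: (A,Q), (D,P)

(A,P): not NE [P1→D gives 8>3; P2→Q gives 7>3]
(A,Q): NE
(B,P): not NE [P1→D gives 8>4; P2→Q gives 9>2]
(B,Q): not NE [P1→A gives 7>5]
(C,P): not NE [P2→Q gives 10>9]
(C,Q): not NE [P1→A gives 7>3]
(D,P): NE
(D,Q): not NE [P1→A gives 7>4]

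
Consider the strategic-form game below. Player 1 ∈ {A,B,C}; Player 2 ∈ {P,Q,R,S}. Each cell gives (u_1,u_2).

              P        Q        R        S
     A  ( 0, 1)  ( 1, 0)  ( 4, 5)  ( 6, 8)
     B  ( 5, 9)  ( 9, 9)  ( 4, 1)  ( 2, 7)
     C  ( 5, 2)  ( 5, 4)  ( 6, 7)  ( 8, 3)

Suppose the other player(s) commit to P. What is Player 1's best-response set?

argmax u_1 = {B,C}

u_1(A vs P) = 0
u_1(B vs P) = 5
u_1(C vs P) = 5
max payoff 5 at {B,C}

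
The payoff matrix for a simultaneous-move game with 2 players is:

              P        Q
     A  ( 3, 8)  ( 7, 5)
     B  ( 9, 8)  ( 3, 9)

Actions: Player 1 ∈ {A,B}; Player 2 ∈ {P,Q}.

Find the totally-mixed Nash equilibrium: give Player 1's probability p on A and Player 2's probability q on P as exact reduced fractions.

P1 indiff ⇒ q·3+(1-q)·7 = q·9+(1-q)·3 ⇒ q(-6) = (1-q)(-4) ⇒ q = 2/5
P2 indiff ⇒ p·8+(1-p)·8 = p·5+(1-p)·9 ⇒ p(3) = (1-p)(1) ⇒ p = 1/4

P1 mixes 1/4 on A; P2 mixes 2/5 on P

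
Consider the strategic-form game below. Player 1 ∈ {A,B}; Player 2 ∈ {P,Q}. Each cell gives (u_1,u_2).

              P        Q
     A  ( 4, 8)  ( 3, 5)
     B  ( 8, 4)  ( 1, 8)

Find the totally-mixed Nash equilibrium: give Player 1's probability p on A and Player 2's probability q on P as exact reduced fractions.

p=4/7, q=1/3

P1 indiff ⇒ q·4+(1-q)·3 = q·8+(1-q)·1 ⇒ q(-4) = (1-q)(-2) ⇒ q = 1/3
P2 indiff ⇒ p·8+(1-p)·4 = p·5+(1-p)·8 ⇒ p(3) = (1-p)(4) ⇒ p = 4/7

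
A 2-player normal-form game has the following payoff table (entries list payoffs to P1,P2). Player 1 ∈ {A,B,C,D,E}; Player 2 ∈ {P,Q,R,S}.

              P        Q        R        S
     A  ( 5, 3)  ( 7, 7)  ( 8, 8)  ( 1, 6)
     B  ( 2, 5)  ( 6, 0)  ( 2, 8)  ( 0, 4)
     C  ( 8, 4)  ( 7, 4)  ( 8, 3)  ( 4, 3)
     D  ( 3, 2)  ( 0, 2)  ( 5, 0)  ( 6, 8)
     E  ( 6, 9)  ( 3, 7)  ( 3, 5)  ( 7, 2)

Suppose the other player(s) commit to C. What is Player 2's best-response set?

u_2(P vs C) = 4
u_2(Q vs C) = 4
u_2(R vs C) = 3
u_2(S vs C) = 3
max payoff 4 at {P,Q}

BR_2 = {P,Q}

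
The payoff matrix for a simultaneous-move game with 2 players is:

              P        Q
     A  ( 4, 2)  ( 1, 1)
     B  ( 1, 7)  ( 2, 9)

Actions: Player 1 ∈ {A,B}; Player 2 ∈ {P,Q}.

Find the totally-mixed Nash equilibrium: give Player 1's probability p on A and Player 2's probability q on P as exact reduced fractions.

(p,q) = (2/3, 1/4)

P1 indiff ⇒ q·4+(1-q)·1 = q·1+(1-q)·2 ⇒ q(3) = (1-q)(1) ⇒ q = 1/4
P2 indiff ⇒ p·2+(1-p)·7 = p·1+(1-p)·9 ⇒ p(1) = (1-p)(2) ⇒ p = 2/3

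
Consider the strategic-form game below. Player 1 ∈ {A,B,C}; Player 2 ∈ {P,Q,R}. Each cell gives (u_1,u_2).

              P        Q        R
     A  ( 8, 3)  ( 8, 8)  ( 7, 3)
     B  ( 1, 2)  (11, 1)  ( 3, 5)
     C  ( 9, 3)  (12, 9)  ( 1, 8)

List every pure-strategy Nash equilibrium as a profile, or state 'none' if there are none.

(A,P): not NE [P1→C gives 9>8; P2→Q gives 8>3]
(A,Q): not NE [P1→C gives 12>8]
(A,R): not NE [P2→Q gives 8>3]
(B,P): not NE [P1→C gives 9>1; P2→R gives 5>2]
(B,Q): not NE [P1→C gives 12>11; P2→R gives 5>1]
(B,R): not NE [P1→A gives 7>3]
(C,P): not NE [P2→Q gives 9>3]
(C,Q): NE
(C,R): not NE [P1→A gives 7>1; P2→Q gives 9>8]

PSNE = {(C,Q)}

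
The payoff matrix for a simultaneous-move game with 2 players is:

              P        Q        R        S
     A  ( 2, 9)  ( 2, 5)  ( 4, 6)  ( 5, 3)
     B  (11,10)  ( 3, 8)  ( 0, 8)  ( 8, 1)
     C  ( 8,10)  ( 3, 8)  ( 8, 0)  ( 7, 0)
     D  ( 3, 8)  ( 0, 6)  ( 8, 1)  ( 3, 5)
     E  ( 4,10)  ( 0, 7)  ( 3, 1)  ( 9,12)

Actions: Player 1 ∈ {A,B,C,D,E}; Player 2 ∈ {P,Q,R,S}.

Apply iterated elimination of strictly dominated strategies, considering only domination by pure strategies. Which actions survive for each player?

IESDS → P1:{B,E} P2:{P,S}

P1 drop A (C beats it: P:8>2 Q:3>2 R:8>4 S:7>5)
P2 drop Q (P beats it: B:10>8 C:10>8 D:8>6 E:10>7)
P2 drop R (P beats it: B:10>8 C:10>0 D:8>1 E:10>1)
P1 drop C (B beats it: P:11>8 S:8>7)
P1 drop D (B beats it: P:11>3 S:8>3)
P1→{B,E} P2→{P,S}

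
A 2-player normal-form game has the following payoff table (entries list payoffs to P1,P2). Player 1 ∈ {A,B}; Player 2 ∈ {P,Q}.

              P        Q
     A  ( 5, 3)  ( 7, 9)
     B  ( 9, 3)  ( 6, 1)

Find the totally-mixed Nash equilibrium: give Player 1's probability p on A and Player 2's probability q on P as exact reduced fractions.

p=1/4, q=1/5

P1 indiff ⇒ q·5+(1-q)·7 = q·9+(1-q)·6 ⇒ q(-4) = (1-q)(-1) ⇒ q = 1/5
P2 indiff ⇒ p·3+(1-p)·3 = p·9+(1-p)·1 ⇒ p(-6) = (1-p)(-2) ⇒ p = 1/4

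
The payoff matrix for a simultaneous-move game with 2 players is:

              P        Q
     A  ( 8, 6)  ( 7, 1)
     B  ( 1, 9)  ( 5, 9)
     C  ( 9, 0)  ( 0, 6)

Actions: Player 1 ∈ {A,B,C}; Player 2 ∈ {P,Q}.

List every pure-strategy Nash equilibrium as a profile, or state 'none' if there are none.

Equilibria: none

(A,P): not NE [P1→C gives 9>8]
(A,Q): not NE [P2→P gives 6>1]
(B,P): not NE [P1→C gives 9>1]
(B,Q): not NE [P1→A gives 7>5]
(C,P): not NE [P2→Q gives 6>0]
(C,Q): not NE [P1→A gives 7>0]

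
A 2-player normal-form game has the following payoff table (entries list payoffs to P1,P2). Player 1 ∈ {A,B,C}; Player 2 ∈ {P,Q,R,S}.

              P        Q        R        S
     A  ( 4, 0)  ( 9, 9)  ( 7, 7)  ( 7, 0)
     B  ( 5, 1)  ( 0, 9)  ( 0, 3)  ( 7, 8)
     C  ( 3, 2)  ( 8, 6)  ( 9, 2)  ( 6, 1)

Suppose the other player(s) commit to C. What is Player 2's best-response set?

P2 best: {Q}

u_2(P vs C) = 2
u_2(Q vs C) = 6
u_2(R vs C) = 2
u_2(S vs C) = 1
max payoff 6 at {Q}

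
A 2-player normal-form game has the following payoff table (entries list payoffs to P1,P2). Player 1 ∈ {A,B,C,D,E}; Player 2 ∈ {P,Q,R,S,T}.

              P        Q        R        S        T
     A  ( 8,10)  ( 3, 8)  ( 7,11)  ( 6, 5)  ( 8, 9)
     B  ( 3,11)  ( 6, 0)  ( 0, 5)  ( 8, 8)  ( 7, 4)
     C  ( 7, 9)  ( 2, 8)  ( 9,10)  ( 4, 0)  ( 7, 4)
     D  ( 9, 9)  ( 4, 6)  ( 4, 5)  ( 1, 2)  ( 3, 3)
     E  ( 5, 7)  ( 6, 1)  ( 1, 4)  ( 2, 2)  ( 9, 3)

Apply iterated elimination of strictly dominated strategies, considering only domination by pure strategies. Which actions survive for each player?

P2 drop Q (P beats it: A:10>8 B:11>0 C:9>8 D:9>6 E:7>1)
P2 drop S (P beats it: A:10>5 B:11>8 C:9>0 D:9>2 E:7>2)
P1 drop B (A beats it: P:8>3 R:7>0 T:8>7)
P2 drop T (P beats it: A:10>9 C:9>4 D:9>3 E:7>3)
P1 drop E (A beats it: P:8>5 R:7>1)
P1→{A,C,D} P2→{P,R}

Survivors P1:{A,C,D} P2:{P,R}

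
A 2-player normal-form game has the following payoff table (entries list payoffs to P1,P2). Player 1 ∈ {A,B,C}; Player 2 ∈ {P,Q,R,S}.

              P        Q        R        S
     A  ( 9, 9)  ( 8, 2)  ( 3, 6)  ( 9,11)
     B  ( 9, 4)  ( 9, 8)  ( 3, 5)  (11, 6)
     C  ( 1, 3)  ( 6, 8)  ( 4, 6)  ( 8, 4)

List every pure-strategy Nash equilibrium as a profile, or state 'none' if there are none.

(A,P): not NE [P2→S gives 11>9]
(A,Q): not NE [P1→B gives 9>8; P2→S gives 11>2]
(A,R): not NE [P1→C gives 4>3; P2→S gives 11>6]
(A,S): not NE [P1→B gives 11>9]
(B,P): not NE [P2→Q gives 8>4]
(B,Q): NE
(B,R): not NE [P1→C gives 4>3; P2→Q gives 8>5]
(B,S): not NE [P2→Q gives 8>6]
(C,P): not NE [P1→B gives 9>1; P2→Q gives 8>3]
(C,Q): not NE [P1→B gives 9>6]
(C,R): not NE [P2→Q gives 8>6]
(C,S): not NE [P1→B gives 11>8; P2→Q gives 8>4]

Nash profiles: (B,Q)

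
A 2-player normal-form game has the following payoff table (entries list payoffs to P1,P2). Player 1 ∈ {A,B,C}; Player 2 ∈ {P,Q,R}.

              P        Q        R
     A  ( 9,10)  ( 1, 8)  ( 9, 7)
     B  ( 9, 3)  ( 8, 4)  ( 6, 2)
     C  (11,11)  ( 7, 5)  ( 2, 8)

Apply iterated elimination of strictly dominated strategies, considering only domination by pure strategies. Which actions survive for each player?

P2 drop R (P beats it: A:10>7 B:3>2 C:11>8)
P1 drop A (C beats it: P:11>9 Q:7>1)
P1→{B,C} P2→{P,Q}

IESDS → P1:{B,C} P2:{P,Q}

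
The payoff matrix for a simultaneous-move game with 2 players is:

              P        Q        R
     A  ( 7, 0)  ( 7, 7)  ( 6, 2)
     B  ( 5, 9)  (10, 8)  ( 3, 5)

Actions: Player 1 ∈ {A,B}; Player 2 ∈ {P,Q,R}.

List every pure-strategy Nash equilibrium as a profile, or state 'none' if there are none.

Equilibria: none

(A,P): not NE [P2→Q gives 7>0]
(A,Q): not NE [P1→B gives 10>7]
(A,R): not NE [P2→Q gives 7>2]
(B,P): not NE [P1→A gives 7>5]
(B,Q): not NE [P2→P gives 9>8]
(B,R): not NE [P1→A gives 6>3; P2→P gives 9>5]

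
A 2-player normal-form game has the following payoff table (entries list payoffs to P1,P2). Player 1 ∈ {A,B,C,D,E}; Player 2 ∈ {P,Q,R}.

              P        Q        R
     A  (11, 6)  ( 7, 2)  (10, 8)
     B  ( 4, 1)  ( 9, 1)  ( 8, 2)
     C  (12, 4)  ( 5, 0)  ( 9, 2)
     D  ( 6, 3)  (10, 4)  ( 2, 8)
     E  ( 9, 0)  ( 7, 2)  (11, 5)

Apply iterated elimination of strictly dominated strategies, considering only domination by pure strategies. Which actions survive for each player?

IESDS → P1:{A,C,E} P2:{P,R}

P2 drop Q (R beats it: A:8>2 B:2>1 C:2>0 D:8>4 E:5>2)
P1 drop B (A beats it: P:11>4 R:10>8)
P1 drop D (A beats it: P:11>6 R:10>2)
P1→{A,C,E} P2→{P,R}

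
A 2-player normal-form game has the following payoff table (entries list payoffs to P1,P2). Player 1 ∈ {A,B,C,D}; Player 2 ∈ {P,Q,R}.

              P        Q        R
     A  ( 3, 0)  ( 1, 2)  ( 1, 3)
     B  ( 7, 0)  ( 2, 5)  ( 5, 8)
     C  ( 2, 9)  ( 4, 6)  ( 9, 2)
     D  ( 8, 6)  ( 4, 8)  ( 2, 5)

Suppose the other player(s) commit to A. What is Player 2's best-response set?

argmax u_2 = {R}

u_2(P vs A) = 0
u_2(Q vs A) = 2
u_2(R vs A) = 3
max payoff 3 at {R}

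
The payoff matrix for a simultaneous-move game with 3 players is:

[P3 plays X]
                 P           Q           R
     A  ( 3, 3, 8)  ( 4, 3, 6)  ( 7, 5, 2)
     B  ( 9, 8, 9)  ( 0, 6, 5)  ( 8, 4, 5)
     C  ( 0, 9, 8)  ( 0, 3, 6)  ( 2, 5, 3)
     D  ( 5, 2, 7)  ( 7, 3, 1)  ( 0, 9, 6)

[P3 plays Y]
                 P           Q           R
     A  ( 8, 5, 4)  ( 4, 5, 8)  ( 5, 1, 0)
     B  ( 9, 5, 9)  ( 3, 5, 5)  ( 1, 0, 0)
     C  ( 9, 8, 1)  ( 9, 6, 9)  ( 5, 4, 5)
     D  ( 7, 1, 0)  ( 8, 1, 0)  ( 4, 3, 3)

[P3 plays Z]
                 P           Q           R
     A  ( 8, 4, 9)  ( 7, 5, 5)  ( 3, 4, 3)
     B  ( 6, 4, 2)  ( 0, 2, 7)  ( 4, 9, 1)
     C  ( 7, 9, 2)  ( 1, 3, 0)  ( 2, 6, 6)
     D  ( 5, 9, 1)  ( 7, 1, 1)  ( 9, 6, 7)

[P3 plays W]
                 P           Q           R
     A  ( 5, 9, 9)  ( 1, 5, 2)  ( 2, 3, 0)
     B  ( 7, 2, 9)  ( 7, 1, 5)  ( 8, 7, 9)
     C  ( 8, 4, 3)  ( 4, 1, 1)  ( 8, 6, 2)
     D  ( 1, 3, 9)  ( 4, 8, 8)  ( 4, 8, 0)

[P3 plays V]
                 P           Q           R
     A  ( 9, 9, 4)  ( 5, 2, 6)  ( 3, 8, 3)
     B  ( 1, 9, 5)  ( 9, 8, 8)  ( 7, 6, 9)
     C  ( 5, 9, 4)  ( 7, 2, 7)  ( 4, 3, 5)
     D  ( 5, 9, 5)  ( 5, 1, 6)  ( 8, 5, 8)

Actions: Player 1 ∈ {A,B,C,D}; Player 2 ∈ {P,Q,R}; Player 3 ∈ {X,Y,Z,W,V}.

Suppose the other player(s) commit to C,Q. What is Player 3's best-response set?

u_3(X vs C,Q) = 6
u_3(Y vs C,Q) = 9
u_3(Z vs C,Q) = 0
u_3(W vs C,Q) = 1
u_3(V vs C,Q) = 7
max payoff 9 at {Y}

argmax u_3 = {Y}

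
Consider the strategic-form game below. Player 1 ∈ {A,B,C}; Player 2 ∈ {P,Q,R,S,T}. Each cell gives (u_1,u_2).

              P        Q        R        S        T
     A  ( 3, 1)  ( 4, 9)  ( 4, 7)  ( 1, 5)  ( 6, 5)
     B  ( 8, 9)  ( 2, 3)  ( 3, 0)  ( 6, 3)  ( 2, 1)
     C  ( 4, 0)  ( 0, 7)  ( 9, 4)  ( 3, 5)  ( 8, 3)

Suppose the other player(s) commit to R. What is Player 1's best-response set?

argmax u_1 = {C}

u_1(A vs R) = 4
u_1(B vs R) = 3
u_1(C vs R) = 9
max payoff 9 at {C}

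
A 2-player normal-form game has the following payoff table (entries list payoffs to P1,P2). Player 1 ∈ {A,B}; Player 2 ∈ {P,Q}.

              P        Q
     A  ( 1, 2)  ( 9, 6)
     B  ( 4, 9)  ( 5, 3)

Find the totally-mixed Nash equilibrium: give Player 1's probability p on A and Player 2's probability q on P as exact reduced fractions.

P1 indiff ⇒ q·1+(1-q)·9 = q·4+(1-q)·5 ⇒ q(-3) = (1-q)(-4) ⇒ q = 4/7
P2 indiff ⇒ p·2+(1-p)·9 = p·6+(1-p)·3 ⇒ p(-4) = (1-p)(-6) ⇒ p = 3/5

p=3/5, q=4/7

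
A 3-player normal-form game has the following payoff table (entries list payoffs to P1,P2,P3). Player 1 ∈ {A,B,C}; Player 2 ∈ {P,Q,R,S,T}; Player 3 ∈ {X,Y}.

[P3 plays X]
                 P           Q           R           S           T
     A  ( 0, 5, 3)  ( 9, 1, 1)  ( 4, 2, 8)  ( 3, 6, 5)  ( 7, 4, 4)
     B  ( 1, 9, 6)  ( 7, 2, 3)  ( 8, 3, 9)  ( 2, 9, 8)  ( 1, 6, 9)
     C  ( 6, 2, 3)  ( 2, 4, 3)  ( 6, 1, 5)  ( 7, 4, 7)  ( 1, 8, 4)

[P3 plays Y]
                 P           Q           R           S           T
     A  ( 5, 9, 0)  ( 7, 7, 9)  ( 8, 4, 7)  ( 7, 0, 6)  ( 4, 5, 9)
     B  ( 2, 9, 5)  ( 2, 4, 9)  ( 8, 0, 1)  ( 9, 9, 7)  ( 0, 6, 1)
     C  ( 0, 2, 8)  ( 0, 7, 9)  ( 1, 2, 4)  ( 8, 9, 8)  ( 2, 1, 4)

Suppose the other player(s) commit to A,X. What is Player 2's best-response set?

P2 best: {S}

u_2(P vs A,X) = 5
u_2(Q vs A,X) = 1
u_2(R vs A,X) = 2
u_2(S vs A,X) = 6
u_2(T vs A,X) = 4
max payoff 6 at {S}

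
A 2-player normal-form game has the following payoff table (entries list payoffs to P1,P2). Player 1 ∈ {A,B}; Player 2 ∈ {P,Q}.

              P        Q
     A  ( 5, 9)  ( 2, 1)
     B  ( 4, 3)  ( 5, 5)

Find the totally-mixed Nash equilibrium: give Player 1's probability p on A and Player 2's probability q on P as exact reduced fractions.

P1 indiff ⇒ q·5+(1-q)·2 = q·4+(1-q)·5 ⇒ q(1) = (1-q)(3) ⇒ q = 3/4
P2 indiff ⇒ p·9+(1-p)·3 = p·1+(1-p)·5 ⇒ p(8) = (1-p)(2) ⇒ p = 1/5

p=1/5, q=3/4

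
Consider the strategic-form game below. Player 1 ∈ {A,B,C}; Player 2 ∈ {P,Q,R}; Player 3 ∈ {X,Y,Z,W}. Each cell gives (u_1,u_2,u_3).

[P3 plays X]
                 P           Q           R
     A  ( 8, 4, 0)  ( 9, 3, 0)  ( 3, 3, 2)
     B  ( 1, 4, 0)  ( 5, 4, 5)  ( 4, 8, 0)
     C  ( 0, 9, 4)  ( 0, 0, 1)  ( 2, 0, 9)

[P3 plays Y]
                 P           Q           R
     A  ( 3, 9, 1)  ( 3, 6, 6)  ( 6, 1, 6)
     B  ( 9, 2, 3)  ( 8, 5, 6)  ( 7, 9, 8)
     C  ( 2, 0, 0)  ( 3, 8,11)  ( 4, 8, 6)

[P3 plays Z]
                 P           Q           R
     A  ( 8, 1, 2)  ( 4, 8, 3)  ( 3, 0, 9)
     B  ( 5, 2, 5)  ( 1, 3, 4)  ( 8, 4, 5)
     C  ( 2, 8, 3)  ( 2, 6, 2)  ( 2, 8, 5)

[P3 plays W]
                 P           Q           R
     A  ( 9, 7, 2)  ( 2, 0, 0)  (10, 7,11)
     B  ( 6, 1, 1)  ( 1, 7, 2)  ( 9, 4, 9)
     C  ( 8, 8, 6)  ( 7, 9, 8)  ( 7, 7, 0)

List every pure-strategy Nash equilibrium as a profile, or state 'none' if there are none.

(A,P,X): not NE [P3→W gives 2>0]
(A,P,Y): not NE [P1→B gives 9>3; P3→W gives 2>1]
(A,P,Z): not NE [P2→Q gives 8>1]
(A,P,W): NE
(A,Q,X): not NE [P2→P gives 4>3; P3→Y gives 6>0]
(A,Q,Y): not NE [P1→B gives 8>3; P2→P gives 9>6]
(A,Q,Z): not NE [P3→Y gives 6>3]
(A,Q,W): not NE [P1→C gives 7>2; P2→R gives 7>0; P3→Y gives 6>0]
(A,R,X): not NE [P1→B gives 4>3; P2→P gives 4>3; P3→W gives 11>2]
(A,R,Y): not NE [P1→B gives 7>6; P2→P gives 9>1; P3→W gives 11>6]
(A,R,Z): not NE [P1→B gives 8>3; P2→Q gives 8>0; P3→W gives 11>9]
(A,R,W): NE
(B,P,X): not NE [P1→A gives 8>1; P2→R gives 8>4; P3→Z gives 5>0]
(B,P,Y): not NE [P2→R gives 9>2; P3→Z gives 5>3]
(B,P,Z): not NE [P1→A gives 8>5; P2→R gives 4>2]
(B,P,W): not NE [P1→A gives 9>6; P2→Q gives 7>1; P3→Z gives 5>1]
(B,Q,X): not NE [P1→A gives 9>5; P2→R gives 8>4; P3→Y gives 6>5]
(B,Q,Y): not NE [P2→R gives 9>5]
(B,Q,Z): not NE [P1→A gives 4>1; P2→R gives 4>3; P3→Y gives 6>4]
(B,Q,W): not NE [P1→C gives 7>1; P3→Y gives 6>2]
(B,R,X): not NE [P3→W gives 9>0]
(B,R,Y): not NE [P3→W gives 9>8]
(B,R,Z): not NE [P3→W gives 9>5]
(B,R,W): not NE [P1→A gives 10>9; P2→Q gives 7>4]
(C,P,X): not NE [P1→A gives 8>0; P3→W gives 6>4]
(C,P,Y): not NE [P1→B gives 9>2; P2→R gives 8>0; P3→W gives 6>0]
(C,P,Z): not NE [P1→A gives 8>2; P3→W gives 6>3]
(C,P,W): not NE [P1→A gives 9>8; P2→Q gives 9>8]
(C,Q,X): not NE [P1→A gives 9>0; P2→P gives 9>0; P3→Y gives 11>1]
(C,Q,Y): not NE [P1→B gives 8>3]
(C,Q,Z): not NE [P1→A gives 4>2; P2→R gives 8>6; P3→Y gives 11>2]
(C,Q,W): not NE [P3→Y gives 11>8]
(C,R,X): not NE [P1→B gives 4>2; P2→P gives 9>0]
(C,R,Y): not NE [P1→B gives 7>4; P3→X gives 9>6]
(C,R,Z): not NE [P1→B gives 8>2; P3→X gives 9>5]
(C,R,W): not NE [P1→A gives 10>7; P2→Q gives 9>7; P3→X gives 9>0]

PSNE = {(A,P,W), (A,R,W)}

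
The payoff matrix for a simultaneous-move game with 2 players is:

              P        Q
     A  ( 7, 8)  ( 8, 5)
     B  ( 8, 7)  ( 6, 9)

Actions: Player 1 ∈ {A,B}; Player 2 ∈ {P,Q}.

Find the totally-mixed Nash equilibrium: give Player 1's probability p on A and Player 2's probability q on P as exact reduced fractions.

P1 indiff ⇒ q·7+(1-q)·8 = q·8+(1-q)·6 ⇒ q(-1) = (1-q)(-2) ⇒ q = 2/3
P2 indiff ⇒ p·8+(1-p)·7 = p·5+(1-p)·9 ⇒ p(3) = (1-p)(2) ⇒ p = 2/5

p=2/5, q=2/3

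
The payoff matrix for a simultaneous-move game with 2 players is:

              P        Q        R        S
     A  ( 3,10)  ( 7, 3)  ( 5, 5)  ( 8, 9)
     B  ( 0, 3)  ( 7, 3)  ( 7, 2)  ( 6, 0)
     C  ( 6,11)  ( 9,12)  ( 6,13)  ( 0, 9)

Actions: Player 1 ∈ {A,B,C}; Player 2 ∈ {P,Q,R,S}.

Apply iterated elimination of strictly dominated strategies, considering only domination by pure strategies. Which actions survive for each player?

IESDS → P1:{B,C} P2:{P,Q,R}

P2 drop S (P beats it: A:10>9 B:3>0 C:11>9)
P1 drop A (C beats it: P:6>3 Q:9>7 R:6>5)
P1→{B,C} P2→{P,Q,R}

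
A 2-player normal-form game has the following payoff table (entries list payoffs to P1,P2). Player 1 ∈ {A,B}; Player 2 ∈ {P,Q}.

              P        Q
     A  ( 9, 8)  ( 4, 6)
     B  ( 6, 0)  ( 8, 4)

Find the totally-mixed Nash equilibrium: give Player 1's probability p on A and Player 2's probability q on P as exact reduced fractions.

P1 indiff ⇒ q·9+(1-q)·4 = q·6+(1-q)·8 ⇒ q(3) = (1-q)(4) ⇒ q = 4/7
P2 indiff ⇒ p·8+(1-p)·0 = p·6+(1-p)·4 ⇒ p(2) = (1-p)(4) ⇒ p = 2/3

P1 mixes 2/3 on A; P2 mixes 4/7 on P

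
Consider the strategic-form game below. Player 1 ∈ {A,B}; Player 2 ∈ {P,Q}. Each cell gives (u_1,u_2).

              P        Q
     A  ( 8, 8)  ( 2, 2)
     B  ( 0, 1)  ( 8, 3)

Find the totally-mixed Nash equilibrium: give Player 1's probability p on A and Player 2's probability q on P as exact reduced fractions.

P1 indiff ⇒ q·8+(1-q)·2 = q·0+(1-q)·8 ⇒ q(8) = (1-q)(6) ⇒ q = 3/7
P2 indiff ⇒ p·8+(1-p)·1 = p·2+(1-p)·3 ⇒ p(6) = (1-p)(2) ⇒ p = 1/4

p=1/4, q=3/7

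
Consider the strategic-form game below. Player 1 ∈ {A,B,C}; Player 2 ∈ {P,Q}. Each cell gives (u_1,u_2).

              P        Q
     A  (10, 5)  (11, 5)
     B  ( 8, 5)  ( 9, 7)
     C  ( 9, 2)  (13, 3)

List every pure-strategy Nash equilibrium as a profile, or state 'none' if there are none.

NE set: (A,P), (C,Q)

(A,P): NE
(A,Q): not NE [P1→C gives 13>11]
(B,P): not NE [P1→A gives 10>8; P2→Q gives 7>5]
(B,Q): not NE [P1→C gives 13>9]
(C,P): not NE [P1→A gives 10>9; P2→Q gives 3>2]
(C,Q): NE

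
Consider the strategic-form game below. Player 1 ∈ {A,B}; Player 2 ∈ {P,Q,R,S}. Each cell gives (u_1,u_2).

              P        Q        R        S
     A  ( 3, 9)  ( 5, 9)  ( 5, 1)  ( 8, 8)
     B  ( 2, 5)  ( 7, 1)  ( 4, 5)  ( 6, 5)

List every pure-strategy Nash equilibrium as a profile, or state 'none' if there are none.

PSNE = {(A,P)}

(A,P): NE
(A,Q): not NE [P1→B gives 7>5]
(A,R): not NE [P2→Q gives 9>1]
(A,S): not NE [P2→Q gives 9>8]
(B,P): not NE [P1→A gives 3>2]
(B,Q): not NE [P2→S gives 5>1]
(B,R): not NE [P1→A gives 5>4]
(B,S): not NE [P1→A gives 8>6]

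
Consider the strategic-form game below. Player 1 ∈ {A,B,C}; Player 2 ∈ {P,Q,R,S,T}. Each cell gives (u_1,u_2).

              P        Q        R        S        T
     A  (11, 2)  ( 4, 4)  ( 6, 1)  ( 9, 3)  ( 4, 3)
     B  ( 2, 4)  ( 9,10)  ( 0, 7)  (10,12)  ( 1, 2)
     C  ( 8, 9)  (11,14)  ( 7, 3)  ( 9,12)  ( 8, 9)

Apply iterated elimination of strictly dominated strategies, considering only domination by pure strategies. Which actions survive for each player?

P2 drop P (Q beats it: A:4>2 B:10>4 C:14>9)
P2 drop R (Q beats it: A:4>1 B:10>7 C:14>3)
P2 drop T (Q beats it: A:4>3 B:10>2 C:14>9)
P1 drop A (B beats it: Q:9>4 S:10>9)
P1→{B,C} P2→{Q,S}

Remaining: P1:{B,C} P2:{Q,S}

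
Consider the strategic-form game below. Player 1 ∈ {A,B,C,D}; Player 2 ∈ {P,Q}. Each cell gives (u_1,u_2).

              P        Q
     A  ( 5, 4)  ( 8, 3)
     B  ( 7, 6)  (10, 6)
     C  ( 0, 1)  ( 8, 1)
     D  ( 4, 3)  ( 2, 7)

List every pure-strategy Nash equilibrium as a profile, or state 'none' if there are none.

NE set: (B,P), (B,Q)

(A,P): not NE [P1→B gives 7>5]
(A,Q): not NE [P1→B gives 10>8; P2→P gives 4>3]
(B,P): NE
(B,Q): NE
(C,P): not NE [P1→B gives 7>0]
(C,Q): not NE [P1→B gives 10>8]
(D,P): not NE [P1→B gives 7>4; P2→Q gives 7>3]
(D,Q): not NE [P1→B gives 10>2]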